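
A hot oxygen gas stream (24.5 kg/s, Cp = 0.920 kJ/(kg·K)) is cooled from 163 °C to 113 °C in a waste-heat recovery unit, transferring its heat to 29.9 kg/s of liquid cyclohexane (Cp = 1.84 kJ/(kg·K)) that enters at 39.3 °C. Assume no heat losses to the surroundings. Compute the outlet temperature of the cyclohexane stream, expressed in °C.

T_c,out = 59.8 °C

Heat released by hot stream: Q = 24.5 × 0.920 × (163 − 113) = 1127 kJ/s
Energy balance on cold side (adiabatic exchanger): Q = ṁ_c·Cp_c·(T_c,out − T_c,in)
T_c,out = 39.3 + 1127/(29.9 × 1.84) = 59.785 °C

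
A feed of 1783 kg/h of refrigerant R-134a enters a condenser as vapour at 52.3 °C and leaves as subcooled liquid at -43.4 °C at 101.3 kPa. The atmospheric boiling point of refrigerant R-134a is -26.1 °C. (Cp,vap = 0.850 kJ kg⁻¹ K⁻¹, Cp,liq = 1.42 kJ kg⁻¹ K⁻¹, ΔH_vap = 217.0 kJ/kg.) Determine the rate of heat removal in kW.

vapour 52.3→-26.1 °C: -66.64 kJ/kg
condensation at -26.1 °C: -217 kJ/kg
liquid -26.1→-43.4 °C: -24.566 kJ/kg
Δh = -66.64 + -217 + -24.566 = -308.21 kJ/kg
Q = ṁ·Δh = 1783 kg/h × -308.21 kJ/kg = -549530 kJ/h
|Q| = 152.65 kW

Q_c = 153 kW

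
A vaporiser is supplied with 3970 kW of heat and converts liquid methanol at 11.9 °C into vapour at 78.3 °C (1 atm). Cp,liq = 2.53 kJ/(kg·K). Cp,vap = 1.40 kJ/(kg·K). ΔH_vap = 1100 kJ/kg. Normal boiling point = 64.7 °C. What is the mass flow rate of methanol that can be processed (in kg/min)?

ṁ = 190 kg/min

Δh = 2.53×(64.7−11.9) + 1100 + 1.40×(78.3−64.7) = 1252.6 kJ/kg
Q = 3970 kW = 3970 kJ/s = 238200 kJ/min
ṁ = Q/Δh = 238200 / 1252.6 = 190.16 kg/min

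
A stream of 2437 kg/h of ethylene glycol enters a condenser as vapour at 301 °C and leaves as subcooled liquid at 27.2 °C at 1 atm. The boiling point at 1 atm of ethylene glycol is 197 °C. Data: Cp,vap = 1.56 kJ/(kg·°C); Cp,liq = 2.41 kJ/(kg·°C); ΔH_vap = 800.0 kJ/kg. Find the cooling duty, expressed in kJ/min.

vapour 301→197 °C: -162.24 kJ/kg
condensation at 197 °C: -800 kJ/kg
liquid 197→27.2 °C: -409.22 kJ/kg
Δh = -162.24 + -800 + -409.22 = -1371.5 kJ/kg
Q = ṁ·Δh = 2437 kg/h × -1371.5 kJ/kg = -3.3422e+06 kJ/h
|Q| = 928.4 kW = 55704 kJ/min

Q_c = 55700 kJ/min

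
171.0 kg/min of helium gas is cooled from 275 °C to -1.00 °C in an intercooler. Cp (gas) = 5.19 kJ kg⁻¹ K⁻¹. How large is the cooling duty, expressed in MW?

Q = ṁ·Cp·ΔT = 171.0 × 5.19 × (-1.00 − 275) = -244950 kJ/min
Converting: 244950 / 60 s = 4082.5 kW
Cooling duty = 4.0825 MW

Q_c = 4.08 MW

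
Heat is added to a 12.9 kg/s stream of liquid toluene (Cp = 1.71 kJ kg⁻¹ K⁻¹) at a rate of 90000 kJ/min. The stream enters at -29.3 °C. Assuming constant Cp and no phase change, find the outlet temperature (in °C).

Q = 90000 kJ/min = 1500 kJ/s
ΔT = Q/(ṁ·Cp) = 1500/(12.9×1.71) = 67.999 K
T_out = -29.3 + 67.999 = 38.699 °C

T_out = 38.7 °C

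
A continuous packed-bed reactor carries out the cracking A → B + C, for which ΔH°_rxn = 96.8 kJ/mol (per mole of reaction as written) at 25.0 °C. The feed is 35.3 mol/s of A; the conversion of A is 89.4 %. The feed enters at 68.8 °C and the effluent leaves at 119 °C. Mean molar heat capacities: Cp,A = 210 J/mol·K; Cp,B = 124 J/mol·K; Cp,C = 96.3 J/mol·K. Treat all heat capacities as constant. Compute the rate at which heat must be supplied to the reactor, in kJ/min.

Q_in = 207000 kJ/min

Extent of reaction ξ = 0.894 × 35.3 = 31.558 mol/s
Reaction term: ξ·ΔH°_rxn = 31.558 × 96.8 = 3054.8 kJ/s
Sensible, feed 68.8→25 °C: -324.69 kJ/s
Outlet flows (mol/s): A 3.7418, B 31.558, C 31.558
Sensible, products 25→119 °C: 727.38 kJ/s
Q = ΔH = 3457.5 kJ/s = 3457.5 kW
Heat supplied = 207450 kJ/min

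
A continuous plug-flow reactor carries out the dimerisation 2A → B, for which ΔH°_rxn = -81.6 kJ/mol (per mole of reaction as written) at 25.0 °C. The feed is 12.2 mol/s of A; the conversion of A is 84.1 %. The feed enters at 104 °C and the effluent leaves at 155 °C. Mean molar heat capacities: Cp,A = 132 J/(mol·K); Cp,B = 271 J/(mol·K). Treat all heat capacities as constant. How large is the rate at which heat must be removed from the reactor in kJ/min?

Extent of reaction ξ = 0.841 × 12.2 / 2 = 5.1301 mol/s
Reaction term: ξ·ΔH°_rxn = 5.1301 × -81.6 = -418.62 kJ/s
Sensible, feed 104→25 °C: -127.22 kJ/s
Outlet flows (mol/s): A 1.9398, B 5.1301
Sensible, products 25→155 °C: 214.02 kJ/s
Q = ΔH = -331.82 kJ/s = -331.82 kW
Heat removed = 19909 kJ/min

Q_out = 19900 kJ/min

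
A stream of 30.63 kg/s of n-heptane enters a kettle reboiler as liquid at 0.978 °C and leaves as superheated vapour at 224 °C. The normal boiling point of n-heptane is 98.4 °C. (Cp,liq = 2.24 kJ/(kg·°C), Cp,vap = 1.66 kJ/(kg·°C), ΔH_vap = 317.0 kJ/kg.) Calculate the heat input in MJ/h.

liquid 0.978→98.4 °C: 218.23 kJ/kg
vaporisation at 98.4 °C: 317 kJ/kg
vapour 98.4→224 °C: 208.5 kJ/kg
Δh = 218.23 + 317 + 208.5 = 743.72 kJ/kg
Q = ṁ·Δh = 30.63 kg/s × 743.72 kJ/kg = 22780 kJ/s
|Q| = 22780 kW = 82009 MJ/h

Q = 82000 MJ/h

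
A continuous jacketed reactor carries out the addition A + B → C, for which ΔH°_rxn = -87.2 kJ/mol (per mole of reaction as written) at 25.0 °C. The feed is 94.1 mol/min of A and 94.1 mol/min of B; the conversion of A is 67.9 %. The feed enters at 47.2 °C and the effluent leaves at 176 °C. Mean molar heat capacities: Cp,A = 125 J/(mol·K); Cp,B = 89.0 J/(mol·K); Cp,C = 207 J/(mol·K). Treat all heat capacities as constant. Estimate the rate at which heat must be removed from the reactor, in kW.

Extent of reaction ξ = 0.679 × 94.1 = 63.894 mol/min
Reaction term: ξ·ΔH°_rxn = 63.894 × -87.2 = -5571.5 kJ/min
Sensible, feed 47.2→25 °C: -447.05 kJ/min
Outlet flows (mol/min): A 30.206, B 30.206, C 63.894
Sensible, products 25→176 °C: 2973.2 kJ/min
Q = ΔH = -3045.4 kJ/min = -50.756 kW
Heat removed = 50.756 kW

Q_out = 50.8 kW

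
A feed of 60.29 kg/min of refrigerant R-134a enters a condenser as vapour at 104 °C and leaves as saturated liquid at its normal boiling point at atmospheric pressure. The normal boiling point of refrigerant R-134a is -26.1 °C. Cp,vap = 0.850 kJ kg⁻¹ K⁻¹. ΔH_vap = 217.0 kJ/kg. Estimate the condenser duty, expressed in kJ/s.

vapour 104→-26.1 °C: -110.58 kJ/kg
condensation at -26.1 °C: -217 kJ/kg
Δh = -110.58 + -217 = -327.58 kJ/kg
Q = ṁ·Δh = 60.29 kg/min × -327.58 kJ/kg = -19750 kJ/min
|Q| = 329.17 kW

Q_c = 329 kJ/s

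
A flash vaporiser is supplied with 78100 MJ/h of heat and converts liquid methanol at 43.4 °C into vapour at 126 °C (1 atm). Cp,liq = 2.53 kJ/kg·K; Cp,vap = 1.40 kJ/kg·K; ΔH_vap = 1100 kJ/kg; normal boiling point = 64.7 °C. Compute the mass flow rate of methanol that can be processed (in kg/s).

ṁ = 17.5 kg/s

Δh = 2.53×(64.7−43.4) + 1100 + 1.40×(126−64.7) = 1239.7 kJ/kg
Q = 78100 MJ/h = 21694 kJ/s = 21694 kJ/s
ṁ = Q/Δh = 21694 / 1239.7 = 17.5 kg/s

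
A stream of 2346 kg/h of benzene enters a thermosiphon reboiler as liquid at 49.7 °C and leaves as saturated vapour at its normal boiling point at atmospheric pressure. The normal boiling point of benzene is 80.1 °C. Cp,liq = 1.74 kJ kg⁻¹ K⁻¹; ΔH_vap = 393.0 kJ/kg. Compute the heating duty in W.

liquid 49.7→80.1 °C: 52.896 kJ/kg
vaporisation at 80.1 °C: 393 kJ/kg
Δh = 52.896 + 393 = 445.9 kJ/kg
Q = ṁ·Δh = 2346 kg/h × 445.9 kJ/kg = 1.0461e+06 kJ/h
|Q| = 290.58 kW = 290580 W

Q = 291000 W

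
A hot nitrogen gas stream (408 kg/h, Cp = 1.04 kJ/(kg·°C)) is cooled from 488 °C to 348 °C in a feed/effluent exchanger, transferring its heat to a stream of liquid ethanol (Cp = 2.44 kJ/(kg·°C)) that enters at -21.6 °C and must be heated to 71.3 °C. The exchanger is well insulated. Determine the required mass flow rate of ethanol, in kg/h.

Heat released by hot stream: Q = 408 × 1.04 × (488 − 348) = 59405 kJ/h
Energy balance on cold side (adiabatic exchanger): Q = ṁ_c·Cp_c·(T_c,out − T_c,in)
ṁ_c = 59405 / [2.44 × (71.3 − -21.6)] = 262.07 kg/h

ṁ_c = 262 kg/h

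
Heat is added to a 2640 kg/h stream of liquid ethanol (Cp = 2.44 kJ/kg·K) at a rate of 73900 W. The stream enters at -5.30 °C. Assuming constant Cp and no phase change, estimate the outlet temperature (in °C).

Q = 73900 W = 266040 kJ/h
ΔT = Q/(ṁ·Cp) = 266040/(2640×2.44) = 41.3 K
T_out = -5.30 + 41.3 = 36 °C

T_out = 36.0 °C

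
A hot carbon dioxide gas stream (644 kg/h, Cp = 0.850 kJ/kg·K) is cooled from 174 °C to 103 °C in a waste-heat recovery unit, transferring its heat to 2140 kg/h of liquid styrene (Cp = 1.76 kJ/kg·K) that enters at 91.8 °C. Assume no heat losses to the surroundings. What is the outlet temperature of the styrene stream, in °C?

T_c,out = 102 °C

Heat released by hot stream: Q = 644 × 0.850 × (174 − 103) = 38865 kJ/h
Energy balance on cold side (adiabatic exchanger): Q = ṁ_c·Cp_c·(T_c,out − T_c,in)
T_c,out = 91.8 + 38865/(2140 × 1.76) = 102.12 °C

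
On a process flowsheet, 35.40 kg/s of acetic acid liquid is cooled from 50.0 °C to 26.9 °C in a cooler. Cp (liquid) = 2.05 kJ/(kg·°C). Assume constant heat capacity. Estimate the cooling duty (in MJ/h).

Q_c = 6030 MJ/h

Q = ṁ·Cp·ΔT = 35.40 × 2.05 × (26.9 − 50.0) = -1676.4 kJ/s
Cooling duty = 6034.9 MJ/h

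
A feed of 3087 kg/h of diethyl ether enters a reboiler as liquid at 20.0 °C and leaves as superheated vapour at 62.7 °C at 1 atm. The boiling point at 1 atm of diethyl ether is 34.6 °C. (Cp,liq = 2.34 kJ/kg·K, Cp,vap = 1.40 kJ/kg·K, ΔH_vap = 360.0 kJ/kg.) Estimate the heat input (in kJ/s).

liquid 20.0→34.6 °C: 34.164 kJ/kg
vaporisation at 34.6 °C: 360 kJ/kg
vapour 34.6→62.7 °C: 39.34 kJ/kg
Δh = 34.164 + 360 + 39.34 = 433.5 kJ/kg
Q = ṁ·Δh = 3087 kg/h × 433.5 kJ/kg = 1.3382e+06 kJ/h
|Q| = 371.73 kW

Q = 372 kJ/s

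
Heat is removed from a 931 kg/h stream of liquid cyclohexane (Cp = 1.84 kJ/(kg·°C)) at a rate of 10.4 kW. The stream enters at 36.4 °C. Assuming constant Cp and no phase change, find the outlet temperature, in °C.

Q = 10.4 kW = 37440 kJ/h
ΔT = Q/(ṁ·Cp) = 37440/(931×1.84) = 21.856 K
T_out = 36.4 − 21.856 = 14.544 °C

T_out = 14.5 °C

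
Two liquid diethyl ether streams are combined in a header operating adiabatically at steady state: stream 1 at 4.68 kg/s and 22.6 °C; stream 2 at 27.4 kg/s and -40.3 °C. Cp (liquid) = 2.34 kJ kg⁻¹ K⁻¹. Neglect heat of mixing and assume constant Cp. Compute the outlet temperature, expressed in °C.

T_out = -31.1 °C

No heat crosses the boundary, so H_out = H_in.
T_out = Σ ṁᵢCp,ᵢTᵢ / Σ ṁᵢCp,ᵢ
      = -2336.4 / 75.067 = -31.124 °C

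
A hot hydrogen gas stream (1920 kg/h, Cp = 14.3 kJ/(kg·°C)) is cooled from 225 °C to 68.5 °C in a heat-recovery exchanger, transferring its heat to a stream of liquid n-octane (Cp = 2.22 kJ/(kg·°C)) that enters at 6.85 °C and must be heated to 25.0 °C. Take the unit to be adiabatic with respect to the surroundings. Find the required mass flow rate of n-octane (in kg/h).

Heat released by hot stream: Q = 1920 × 14.3 × (225 − 68.5) = 4.2969e+06 kJ/h
Energy balance on cold side (adiabatic exchanger): Q = ṁ_c·Cp_c·(T_c,out − T_c,in)
ṁ_c = 4.2969e+06 / [2.22 × (25.0 − 6.85)] = 106640 kg/h

ṁ_c = 107000 kg/h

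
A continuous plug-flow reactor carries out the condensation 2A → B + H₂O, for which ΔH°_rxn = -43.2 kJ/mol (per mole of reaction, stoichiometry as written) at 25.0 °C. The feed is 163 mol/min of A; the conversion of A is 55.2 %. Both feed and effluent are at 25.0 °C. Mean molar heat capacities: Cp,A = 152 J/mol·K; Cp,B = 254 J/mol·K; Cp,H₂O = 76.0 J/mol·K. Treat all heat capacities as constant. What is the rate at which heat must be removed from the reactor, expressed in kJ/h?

Extent of reaction ξ = 0.552 × 163 / 2 = 44.988 mol/min
Reaction term: ξ·ΔH°_rxn = 44.988 × -43.2 = -1943.5 kJ/min
Q = ΔH = -1943.5 kJ/min = -32.391 kW
Heat removed = 116610 kJ/h

Q_out = 117000 kJ/h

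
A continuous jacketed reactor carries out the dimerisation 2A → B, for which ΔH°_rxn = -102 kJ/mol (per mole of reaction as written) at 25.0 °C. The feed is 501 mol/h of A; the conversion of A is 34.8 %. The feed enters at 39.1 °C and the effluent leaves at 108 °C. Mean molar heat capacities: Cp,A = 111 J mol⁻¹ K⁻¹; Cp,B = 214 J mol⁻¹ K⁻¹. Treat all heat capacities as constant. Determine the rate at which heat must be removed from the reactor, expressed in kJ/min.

Extent of reaction ξ = 0.348 × 501 / 2 = 87.174 mol/h
Reaction term: ξ·ΔH°_rxn = 87.174 × -102 = -8891.7 kJ/h
Sensible, feed 39.1→25 °C: -784.12 kJ/h
Outlet flows (mol/h): A 326.65, B 87.174
Sensible, products 25→108 °C: 4557.8 kJ/h
Q = ΔH = -5118 kJ/h = -1.4217 kW
Heat removed = 85.301 kJ/min

Q_out = 85.3 kJ/min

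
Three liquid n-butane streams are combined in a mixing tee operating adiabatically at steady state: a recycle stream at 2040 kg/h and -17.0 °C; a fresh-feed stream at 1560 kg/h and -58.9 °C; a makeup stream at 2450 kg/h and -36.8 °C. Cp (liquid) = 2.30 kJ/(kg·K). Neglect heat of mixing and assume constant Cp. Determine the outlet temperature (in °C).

No heat crosses the boundary, so H_out = H_in.
Σ ṁᵢCp,ᵢTᵢ = 2040×2.30×-17.0 + 1560×2.30×-58.9 + 2450×2.30×-36.8 = -498470
Σ ṁᵢCp,ᵢ = 2040×2.30 + 1560×2.30 + 2450×2.30 = 13915
T_out = -498470 / 13915 = -35.822 °C

T_out = -35.8 °C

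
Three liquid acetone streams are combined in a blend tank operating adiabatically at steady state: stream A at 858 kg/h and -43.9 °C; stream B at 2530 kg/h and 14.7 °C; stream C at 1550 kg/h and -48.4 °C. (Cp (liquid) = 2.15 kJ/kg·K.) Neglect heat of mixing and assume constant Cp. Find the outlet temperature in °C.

Adiabatic, steady state ⇒ Σ ṁᵢCp,ᵢ(T_out − Tᵢ) = 0
Σ ṁᵢCp,ᵢTᵢ = 858×2.15×-43.9 + 2530×2.15×14.7 + 1550×2.15×-48.4 = -162310
Σ ṁᵢCp,ᵢ = 858×2.15 + 2530×2.15 + 1550×2.15 = 10617
T_out = -162310 / 10617 = -15.289 °C

T_out = -15.3 °C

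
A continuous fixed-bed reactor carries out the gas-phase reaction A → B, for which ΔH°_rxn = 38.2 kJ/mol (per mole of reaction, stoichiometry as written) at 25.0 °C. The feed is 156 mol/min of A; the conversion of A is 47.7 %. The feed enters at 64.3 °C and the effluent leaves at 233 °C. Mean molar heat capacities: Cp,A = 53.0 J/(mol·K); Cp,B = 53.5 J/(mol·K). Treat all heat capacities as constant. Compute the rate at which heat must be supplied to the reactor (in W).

Q_in = 70800 W

Extent of reaction ξ = 0.477 × 156 = 74.412 mol/min
Reaction term: ξ·ΔH°_rxn = 74.412 × 38.2 = 2842.5 kJ/min
Sensible, feed 64.3→25 °C: -324.93 kJ/min
Outlet flows (mol/min): A 81.588, B 74.412
Sensible, products 25→233 °C: 1727.5 kJ/min
Q = ΔH = 4245.1 kJ/min = 70.751 kW
Heat supplied = 70751 W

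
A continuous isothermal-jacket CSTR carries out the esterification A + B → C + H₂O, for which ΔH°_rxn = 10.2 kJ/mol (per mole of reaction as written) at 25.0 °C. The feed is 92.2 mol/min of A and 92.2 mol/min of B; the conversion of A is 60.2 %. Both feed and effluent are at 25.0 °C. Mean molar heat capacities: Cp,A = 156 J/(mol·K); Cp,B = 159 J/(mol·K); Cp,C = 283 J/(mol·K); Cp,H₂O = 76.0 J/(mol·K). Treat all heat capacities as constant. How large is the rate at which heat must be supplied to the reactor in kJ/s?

Q_in = 9.44 kJ/s

Extent of reaction ξ = 0.602 × 92.2 = 55.504 mol/min
Reaction term: ξ·ΔH°_rxn = 55.504 × 10.2 = 566.14 kJ/min
Q = ΔH = 566.14 kJ/min = 9.4357 kW
Heat supplied = 9.4357 kJ/s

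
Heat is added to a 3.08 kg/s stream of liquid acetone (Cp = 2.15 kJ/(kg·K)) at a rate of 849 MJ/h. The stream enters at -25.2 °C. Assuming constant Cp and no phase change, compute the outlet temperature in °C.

T_out = 10.4 °C

Q = 849 MJ/h = 235.83 kJ/s
ΔT = Q/(ṁ·Cp) = 235.83/(3.08×2.15) = 35.614 K
T_out = -25.2 + 35.614 = 10.414 °C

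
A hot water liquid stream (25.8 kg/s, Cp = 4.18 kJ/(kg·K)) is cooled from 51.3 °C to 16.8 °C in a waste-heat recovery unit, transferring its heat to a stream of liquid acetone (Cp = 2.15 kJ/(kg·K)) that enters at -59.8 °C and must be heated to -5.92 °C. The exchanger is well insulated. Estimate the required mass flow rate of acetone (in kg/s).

ṁ_c = 32.1 kg/s

Heat released by hot stream: Q = 25.8 × 4.18 × (51.3 − 16.8) = 3720.6 kJ/s
Energy balance on cold side (adiabatic exchanger): Q = ṁ_c·Cp_c·(T_c,out − T_c,in)
ṁ_c = 3720.6 / [2.15 × (-5.92 − -59.8)] = 32.118 kg/s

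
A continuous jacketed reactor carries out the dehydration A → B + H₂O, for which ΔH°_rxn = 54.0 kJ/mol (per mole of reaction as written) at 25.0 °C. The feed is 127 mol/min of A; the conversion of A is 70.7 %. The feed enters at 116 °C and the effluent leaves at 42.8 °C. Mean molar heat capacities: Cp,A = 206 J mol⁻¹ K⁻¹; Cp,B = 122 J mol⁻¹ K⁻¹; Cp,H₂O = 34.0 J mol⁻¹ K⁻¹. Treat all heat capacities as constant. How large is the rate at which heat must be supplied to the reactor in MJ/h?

Extent of reaction ξ = 0.707 × 127 = 89.789 mol/min
Reaction term: ξ·ΔH°_rxn = 89.789 × 54.0 = 4848.6 kJ/min
Sensible, feed 116→25 °C: -2380.7 kJ/min
Outlet flows (mol/min): A 37.211, B 89.789, H₂O 89.789
Sensible, products 25→42.8 °C: 385.77 kJ/min
Q = ΔH = 2853.6 kJ/min = 47.561 kW
Heat supplied = 171.22 MJ/h

Q_in = 171 MJ/h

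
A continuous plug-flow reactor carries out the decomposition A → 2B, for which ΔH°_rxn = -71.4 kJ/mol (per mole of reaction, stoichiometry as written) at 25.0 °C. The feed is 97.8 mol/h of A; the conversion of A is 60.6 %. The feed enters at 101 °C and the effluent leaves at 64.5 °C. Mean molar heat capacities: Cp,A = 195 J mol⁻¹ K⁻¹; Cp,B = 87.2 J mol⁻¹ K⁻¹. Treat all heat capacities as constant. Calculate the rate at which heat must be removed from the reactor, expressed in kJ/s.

Extent of reaction ξ = 0.606 × 97.8 = 59.267 mol/h
Reaction term: ξ·ΔH°_rxn = 59.267 × -71.4 = -4231.6 kJ/h
Sensible, feed 101→25 °C: -1449.4 kJ/h
Outlet flows (mol/h): A 38.533, B 118.53
Sensible, products 25→64.5 °C: 705.08 kJ/h
Q = ΔH = -4976 kJ/h = -1.3822 kW
Heat removed = 1.3822 kJ/s

Q_out = 1.38 kJ/s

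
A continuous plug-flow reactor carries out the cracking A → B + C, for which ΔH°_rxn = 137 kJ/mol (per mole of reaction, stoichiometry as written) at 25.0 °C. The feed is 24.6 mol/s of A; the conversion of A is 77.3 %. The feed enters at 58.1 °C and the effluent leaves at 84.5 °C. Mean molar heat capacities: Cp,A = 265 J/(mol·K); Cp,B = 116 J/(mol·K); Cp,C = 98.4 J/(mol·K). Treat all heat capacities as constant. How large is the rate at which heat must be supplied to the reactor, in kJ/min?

Q_in = 163000 kJ/min

Extent of reaction ξ = 0.773 × 24.6 = 19.016 mol/s
Reaction term: ξ·ΔH°_rxn = 19.016 × 137 = 2605.2 kJ/s
Sensible, feed 58.1→25 °C: -215.78 kJ/s
Outlet flows (mol/s): A 5.5842, B 19.016, C 19.016
Sensible, products 25→84.5 °C: 330.63 kJ/s
Q = ΔH = 2720 kJ/s = 2720 kW
Heat supplied = 163200 kJ/min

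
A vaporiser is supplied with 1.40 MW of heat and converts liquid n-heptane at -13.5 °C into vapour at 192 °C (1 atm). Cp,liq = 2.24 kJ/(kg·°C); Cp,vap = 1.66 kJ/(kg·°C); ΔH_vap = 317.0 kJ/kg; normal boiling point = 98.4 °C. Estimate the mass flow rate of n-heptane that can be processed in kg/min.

Δh = 2.24×(98.4−-13.5) + 317.0 + 1.66×(192−98.4) = 723.03 kJ/kg
Q = 1.40 MW = 1400 kJ/s = 84000 kJ/min
ṁ = Q/Δh = 84000 / 723.03 = 116.18 kg/min

ṁ = 116 kg/min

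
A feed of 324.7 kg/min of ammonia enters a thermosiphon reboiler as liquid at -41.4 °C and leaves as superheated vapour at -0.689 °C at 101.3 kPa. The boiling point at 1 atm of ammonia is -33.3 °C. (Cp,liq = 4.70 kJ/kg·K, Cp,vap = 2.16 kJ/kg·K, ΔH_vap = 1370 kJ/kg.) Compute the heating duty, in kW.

Q = 8000 kW

liquid -41.4→-33.3 °C: 38.07 kJ/kg
vaporisation at -33.3 °C: 1370 kJ/kg
vapour -33.3→-0.689 °C: 70.44 kJ/kg
Δh = 38.07 + 1370 + 70.44 = 1478.5 kJ/kg
Q = ṁ·Δh = 324.7 kg/min × 1478.5 kJ/kg = 480070 kJ/min
|Q| = 8001.2 kW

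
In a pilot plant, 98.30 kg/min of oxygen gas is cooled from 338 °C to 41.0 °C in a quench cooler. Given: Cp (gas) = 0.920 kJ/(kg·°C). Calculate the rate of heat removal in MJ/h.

Q_c = 1610 MJ/h

Q = ṁ·Cp·ΔT = 98.30 × 0.920 × (41.0 − 338) = -26859 kJ/min
Converting: 26859 / 60 s = 447.66 kW
Cooling duty = 1611.6 MJ/h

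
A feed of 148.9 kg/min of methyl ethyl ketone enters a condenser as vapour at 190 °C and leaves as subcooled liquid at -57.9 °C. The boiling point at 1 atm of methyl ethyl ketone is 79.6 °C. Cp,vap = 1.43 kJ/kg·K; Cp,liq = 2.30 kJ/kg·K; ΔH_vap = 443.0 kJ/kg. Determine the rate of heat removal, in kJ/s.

vapour 190→79.6 °C: -157.87 kJ/kg
condensation at 79.6 °C: -443 kJ/kg
liquid 79.6→-57.9 °C: -316.25 kJ/kg
Δh = -157.87 + -443 + -316.25 = -917.12 kJ/kg
Q = ṁ·Δh = 148.9 kg/min × -917.12 kJ/kg = -136560 kJ/min
|Q| = 2276 kW

Q_c = 2280 kJ/s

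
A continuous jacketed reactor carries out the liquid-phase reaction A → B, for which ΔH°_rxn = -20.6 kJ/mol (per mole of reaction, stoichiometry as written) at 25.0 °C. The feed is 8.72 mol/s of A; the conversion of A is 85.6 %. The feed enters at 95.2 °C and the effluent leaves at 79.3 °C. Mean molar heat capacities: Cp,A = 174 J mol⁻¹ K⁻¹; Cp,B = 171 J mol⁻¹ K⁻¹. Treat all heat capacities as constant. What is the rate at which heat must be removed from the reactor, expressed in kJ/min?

Extent of reaction ξ = 0.856 × 8.72 = 7.4643 mol/s
Reaction term: ξ·ΔH°_rxn = 7.4643 × -20.6 = -153.76 kJ/s
Sensible, feed 95.2→25 °C: -106.51 kJ/s
Outlet flows (mol/s): A 1.2557, B 7.4643
Sensible, products 25→79.3 °C: 81.172 kJ/s
Q = ΔH = -179.11 kJ/s = -179.11 kW
Heat removed = 10746 kJ/min

Q_out = 10700 kJ/min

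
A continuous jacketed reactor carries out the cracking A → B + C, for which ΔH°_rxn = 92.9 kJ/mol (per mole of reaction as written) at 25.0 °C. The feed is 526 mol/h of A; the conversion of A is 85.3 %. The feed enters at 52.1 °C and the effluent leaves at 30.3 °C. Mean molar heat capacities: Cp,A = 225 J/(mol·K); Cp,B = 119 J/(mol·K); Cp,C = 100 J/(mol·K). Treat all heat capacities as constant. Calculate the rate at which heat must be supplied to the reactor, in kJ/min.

Q_in = 651 kJ/min

Extent of reaction ξ = 0.853 × 526 = 448.68 mol/h
Reaction term: ξ·ΔH°_rxn = 448.68 × 92.9 = 41682 kJ/h
Sensible, feed 52.1→25 °C: -3207.3 kJ/h
Outlet flows (mol/h): A 77.322, B 448.68, C 448.68
Sensible, products 25→30.3 °C: 612.99 kJ/h
Q = ΔH = 39088 kJ/h = 10.858 kW
Heat supplied = 651.46 kJ/min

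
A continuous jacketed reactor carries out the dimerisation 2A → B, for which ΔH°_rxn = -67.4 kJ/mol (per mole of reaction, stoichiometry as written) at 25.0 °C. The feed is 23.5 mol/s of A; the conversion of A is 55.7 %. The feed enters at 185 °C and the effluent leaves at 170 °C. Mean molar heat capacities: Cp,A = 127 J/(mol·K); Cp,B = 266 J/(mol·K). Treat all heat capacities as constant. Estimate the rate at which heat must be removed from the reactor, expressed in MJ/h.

Extent of reaction ξ = 0.557 × 23.5 / 2 = 6.5448 mol/s
Reaction term: ξ·ΔH°_rxn = 6.5448 × -67.4 = -441.12 kJ/s
Sensible, feed 185→25 °C: -477.52 kJ/s
Outlet flows (mol/s): A 10.41, B 6.5448
Sensible, products 25→170 °C: 444.14 kJ/s
Q = ΔH = -474.5 kJ/s = -474.5 kW
Heat removed = 1708.2 MJ/h

Q_out = 1710 MJ/h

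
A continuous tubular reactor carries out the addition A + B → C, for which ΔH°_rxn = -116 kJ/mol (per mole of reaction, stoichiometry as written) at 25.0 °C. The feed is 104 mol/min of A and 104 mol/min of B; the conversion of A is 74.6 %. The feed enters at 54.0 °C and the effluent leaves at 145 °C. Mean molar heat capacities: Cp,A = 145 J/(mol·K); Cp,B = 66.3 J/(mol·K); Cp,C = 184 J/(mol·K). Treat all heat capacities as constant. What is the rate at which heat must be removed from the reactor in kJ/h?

Q_out = 435000 kJ/h

Extent of reaction ξ = 0.746 × 104 = 77.584 mol/min
Reaction term: ξ·ΔH°_rxn = 77.584 × -116 = -8999.7 kJ/min
Sensible, feed 54.0→25 °C: -637.28 kJ/min
Outlet flows (mol/min): A 26.416, B 26.416, C 77.584
Sensible, products 25→145 °C: 2382.9 kJ/min
Q = ΔH = -7254.2 kJ/min = -120.9 kW
Heat removed = 435250 kJ/h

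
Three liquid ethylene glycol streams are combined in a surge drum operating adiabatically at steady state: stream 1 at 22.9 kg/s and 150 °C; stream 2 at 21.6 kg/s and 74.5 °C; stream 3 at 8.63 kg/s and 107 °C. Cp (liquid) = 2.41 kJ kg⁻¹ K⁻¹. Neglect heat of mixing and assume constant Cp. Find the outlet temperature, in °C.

T_out = 112 °C

No heat crosses the boundary, so H_out = H_in.
T_out = Σ ṁᵢCp,ᵢTᵢ / Σ ṁᵢCp,ᵢ
      = 14382 / 128.04 = 112.32 °C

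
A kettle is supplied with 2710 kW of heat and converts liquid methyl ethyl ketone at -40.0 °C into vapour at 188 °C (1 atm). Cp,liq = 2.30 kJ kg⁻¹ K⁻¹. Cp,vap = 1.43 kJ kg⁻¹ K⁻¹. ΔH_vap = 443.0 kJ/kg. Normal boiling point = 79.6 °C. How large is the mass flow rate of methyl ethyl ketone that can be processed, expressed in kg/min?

Δh = 2.30×(79.6−-40.0) + 443.0 + 1.43×(188−79.6) = 873.09 kJ/kg
Q = 2710 kW = 2710 kJ/s = 162600 kJ/min
ṁ = Q/Δh = 162600 / 873.09 = 186.23 kg/min

ṁ = 186 kg/min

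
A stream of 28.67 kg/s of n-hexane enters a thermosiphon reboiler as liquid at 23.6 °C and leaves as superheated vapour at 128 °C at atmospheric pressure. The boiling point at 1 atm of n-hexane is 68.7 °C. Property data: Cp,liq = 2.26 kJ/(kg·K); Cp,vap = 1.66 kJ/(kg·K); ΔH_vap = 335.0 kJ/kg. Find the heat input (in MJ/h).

liquid 23.6→68.7 °C: 101.93 kJ/kg
vaporisation at 68.7 °C: 335 kJ/kg
vapour 68.7→128 °C: 98.438 kJ/kg
Δh = 101.93 + 335 + 98.438 = 535.36 kJ/kg
Q = ṁ·Δh = 28.67 kg/s × 535.36 kJ/kg = 15349 kJ/s
|Q| = 15349 kW = 55256 MJ/h

Q = 55300 MJ/h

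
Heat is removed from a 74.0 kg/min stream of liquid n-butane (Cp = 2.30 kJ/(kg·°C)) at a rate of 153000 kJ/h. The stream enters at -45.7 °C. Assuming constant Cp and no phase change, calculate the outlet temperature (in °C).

T_out = -60.7 °C

Q = 153000 kJ/h = 2550 kJ/min
ΔT = Q/(ṁ·Cp) = 2550/(74.0×2.30) = 14.982 K
T_out = -45.7 − 14.982 = -60.682 °C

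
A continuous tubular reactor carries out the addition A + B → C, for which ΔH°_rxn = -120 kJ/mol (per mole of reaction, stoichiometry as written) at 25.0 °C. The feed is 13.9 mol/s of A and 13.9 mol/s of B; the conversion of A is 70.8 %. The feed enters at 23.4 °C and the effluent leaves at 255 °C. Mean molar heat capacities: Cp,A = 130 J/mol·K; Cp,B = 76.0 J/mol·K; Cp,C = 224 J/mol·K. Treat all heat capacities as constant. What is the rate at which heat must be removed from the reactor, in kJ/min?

Extent of reaction ξ = 0.708 × 13.9 = 9.8412 mol/s
Reaction term: ξ·ΔH°_rxn = 9.8412 × -120 = -1180.9 kJ/s
Sensible, feed 23.4→25 °C: 4.5814 kJ/s
Outlet flows (mol/s): A 4.0588, B 4.0588, C 9.8412
Sensible, products 25→255 °C: 699.32 kJ/s
Q = ΔH = -477.04 kJ/s = -477.04 kW
Heat removed = 28622 kJ/min

Q_out = 28600 kJ/min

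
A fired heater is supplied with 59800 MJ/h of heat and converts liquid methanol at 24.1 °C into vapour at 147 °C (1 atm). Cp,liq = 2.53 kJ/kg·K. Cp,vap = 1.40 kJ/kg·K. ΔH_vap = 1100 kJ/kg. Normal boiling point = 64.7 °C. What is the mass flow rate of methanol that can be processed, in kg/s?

ṁ = 12.6 kg/s

Δh = 2.53×(64.7−24.1) + 1100 + 1.40×(147−64.7) = 1317.9 kJ/kg
Q = 59800 MJ/h = 16611 kJ/s = 16611 kJ/s
ṁ = Q/Δh = 16611 / 1317.9 = 12.604 kg/s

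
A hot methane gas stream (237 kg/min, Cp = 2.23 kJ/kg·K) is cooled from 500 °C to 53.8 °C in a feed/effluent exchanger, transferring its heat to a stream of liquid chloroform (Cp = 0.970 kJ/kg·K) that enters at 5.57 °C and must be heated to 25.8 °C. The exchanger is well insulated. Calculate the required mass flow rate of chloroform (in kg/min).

ṁ_c = 12000 kg/min

Heat released by hot stream: Q = 237 × 2.23 × (500 − 53.8) = 235820 kJ/min
Energy balance on cold side (adiabatic exchanger): Q = ṁ_c·Cp_c·(T_c,out − T_c,in)
ṁ_c = 235820 / [0.970 × (25.8 − 5.57)] = 12018 kg/min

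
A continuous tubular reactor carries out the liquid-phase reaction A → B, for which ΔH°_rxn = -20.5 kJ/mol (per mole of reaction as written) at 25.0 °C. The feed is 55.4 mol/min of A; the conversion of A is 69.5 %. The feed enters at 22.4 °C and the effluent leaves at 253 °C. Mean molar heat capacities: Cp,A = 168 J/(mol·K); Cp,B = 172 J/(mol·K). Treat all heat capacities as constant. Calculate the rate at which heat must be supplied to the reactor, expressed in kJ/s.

Q_in = 23.2 kJ/s

Extent of reaction ξ = 0.695 × 55.4 = 38.503 mol/min
Reaction term: ξ·ΔH°_rxn = 38.503 × -20.5 = -789.31 kJ/min
Sensible, feed 22.4→25 °C: 24.199 kJ/min
Outlet flows (mol/min): A 16.897, B 38.503
Sensible, products 25→253 °C: 2157.2 kJ/min
Q = ΔH = 1392 kJ/min = 23.201 kW
Heat supplied = 23.201 kJ/s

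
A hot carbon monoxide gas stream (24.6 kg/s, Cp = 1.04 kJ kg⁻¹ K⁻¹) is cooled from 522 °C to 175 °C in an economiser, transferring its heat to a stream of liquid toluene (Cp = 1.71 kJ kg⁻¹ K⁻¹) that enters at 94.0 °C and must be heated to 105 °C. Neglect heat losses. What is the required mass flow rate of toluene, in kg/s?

Heat released by hot stream: Q = 24.6 × 1.04 × (522 − 175) = 8877.6 kJ/s
Energy balance on cold side (adiabatic exchanger): Q = ṁ_c·Cp_c·(T_c,out − T_c,in)
ṁ_c = 8877.6 / [1.71 × (105 − 94.0)] = 471.96 kg/s

ṁ_c = 472 kg/s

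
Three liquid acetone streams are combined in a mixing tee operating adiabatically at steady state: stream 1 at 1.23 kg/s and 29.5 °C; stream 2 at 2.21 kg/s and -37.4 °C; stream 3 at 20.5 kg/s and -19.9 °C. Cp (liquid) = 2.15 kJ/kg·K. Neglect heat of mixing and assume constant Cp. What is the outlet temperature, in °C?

No heat crosses the boundary, so H_out = H_in.
T_out = Σ ṁᵢCp,ᵢTᵢ / Σ ṁᵢCp,ᵢ
      = -976.79 / 51.471 = -18.977 °C

T_out = -19.0 °C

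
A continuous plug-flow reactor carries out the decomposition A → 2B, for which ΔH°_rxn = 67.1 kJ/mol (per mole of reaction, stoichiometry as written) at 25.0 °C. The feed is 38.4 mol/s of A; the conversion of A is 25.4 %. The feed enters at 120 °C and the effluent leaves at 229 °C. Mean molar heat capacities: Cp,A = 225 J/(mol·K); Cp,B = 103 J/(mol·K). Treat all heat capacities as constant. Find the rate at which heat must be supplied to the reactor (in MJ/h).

Extent of reaction ξ = 0.254 × 38.4 = 9.7536 mol/s
Reaction term: ξ·ΔH°_rxn = 9.7536 × 67.1 = 654.47 kJ/s
Sensible, feed 120→25 °C: -820.8 kJ/s
Outlet flows (mol/s): A 28.646, B 19.507
Sensible, products 25→229 °C: 1724.8 kJ/s
Q = ΔH = 1558.4 kJ/s = 1558.4 kW
Heat supplied = 5610.3 MJ/h

Q_in = 5610 MJ/h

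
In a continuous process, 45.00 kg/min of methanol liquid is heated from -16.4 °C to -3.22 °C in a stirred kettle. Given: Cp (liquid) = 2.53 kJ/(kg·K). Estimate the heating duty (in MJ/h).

Q = ṁ·Cp·ΔT = 45.00 × 2.53 × (-3.22 − -16.4) = 1500.5 kJ/min
Converting: 1500.5 / 60 s = 25.009 kW
Heating duty = 90.033 MJ/h

Q = 90.0 MJ/h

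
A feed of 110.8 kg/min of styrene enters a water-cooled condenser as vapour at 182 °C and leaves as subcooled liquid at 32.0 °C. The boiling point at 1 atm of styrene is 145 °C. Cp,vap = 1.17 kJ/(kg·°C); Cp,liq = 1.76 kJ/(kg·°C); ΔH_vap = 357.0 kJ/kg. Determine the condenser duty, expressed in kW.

Q_c = 1110 kW

vapour 182→145 °C: -43.29 kJ/kg
condensation at 145 °C: -357 kJ/kg
liquid 145→32.0 °C: -198.88 kJ/kg
Δh = -43.29 + -357 + -198.88 = -599.17 kJ/kg
Q = ṁ·Δh = 110.8 kg/min × -599.17 kJ/kg = -66388 kJ/min
|Q| = 1106.5 kW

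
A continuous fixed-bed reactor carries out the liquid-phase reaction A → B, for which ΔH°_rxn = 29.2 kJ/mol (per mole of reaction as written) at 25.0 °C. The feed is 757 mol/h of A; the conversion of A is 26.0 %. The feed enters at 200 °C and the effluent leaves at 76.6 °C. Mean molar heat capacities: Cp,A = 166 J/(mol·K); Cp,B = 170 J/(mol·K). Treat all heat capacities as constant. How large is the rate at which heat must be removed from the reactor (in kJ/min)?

Extent of reaction ξ = 0.260 × 757 = 196.82 mol/h
Reaction term: ξ·ΔH°_rxn = 196.82 × 29.2 = 5747.1 kJ/h
Sensible, feed 200→25 °C: -21991 kJ/h
Outlet flows (mol/h): A 560.18, B 196.82
Sensible, products 25→76.6 °C: 6524.8 kJ/h
Q = ΔH = -9718.9 kJ/h = -2.6997 kW
Heat removed = 161.98 kJ/min

Q_out = 162 kJ/min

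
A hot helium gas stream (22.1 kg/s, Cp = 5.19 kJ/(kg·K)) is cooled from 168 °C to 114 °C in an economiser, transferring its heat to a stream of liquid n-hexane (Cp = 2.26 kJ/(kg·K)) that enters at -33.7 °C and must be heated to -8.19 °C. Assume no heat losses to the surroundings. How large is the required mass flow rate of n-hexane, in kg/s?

ṁ_c = 107 kg/s

Heat released by hot stream: Q = 22.1 × 5.19 × (168 − 114) = 6193.7 kJ/s
Energy balance on cold side (adiabatic exchanger): Q = ṁ_c·Cp_c·(T_c,out − T_c,in)
ṁ_c = 6193.7 / [2.26 × (-8.19 − -33.7)] = 107.43 kg/s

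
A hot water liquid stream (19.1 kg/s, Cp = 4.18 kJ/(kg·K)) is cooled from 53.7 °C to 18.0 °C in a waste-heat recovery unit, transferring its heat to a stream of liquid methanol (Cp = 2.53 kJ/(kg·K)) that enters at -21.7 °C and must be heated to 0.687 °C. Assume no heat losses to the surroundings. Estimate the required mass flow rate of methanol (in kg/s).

Heat released by hot stream: Q = 19.1 × 4.18 × (53.7 − 18.0) = 2850.2 kJ/s
Energy balance on cold side (adiabatic exchanger): Q = ṁ_c·Cp_c·(T_c,out − T_c,in)
ṁ_c = 2850.2 / [2.53 × (0.687 − -21.7)] = 50.322 kg/s

ṁ_c = 50.3 kg/s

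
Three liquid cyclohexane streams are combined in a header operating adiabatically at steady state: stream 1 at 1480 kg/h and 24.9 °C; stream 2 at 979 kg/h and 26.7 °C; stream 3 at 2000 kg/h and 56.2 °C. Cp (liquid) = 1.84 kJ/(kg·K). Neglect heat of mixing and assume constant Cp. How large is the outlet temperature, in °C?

Adiabatic, steady state ⇒ Σ ṁᵢCp,ᵢ(T_out − Tᵢ) = 0
T_out = Σ ṁᵢCp,ᵢTᵢ / Σ ṁᵢCp,ᵢ
      = 322720 / 8204.6 = 39.334 °C

T_out = 39.3 °C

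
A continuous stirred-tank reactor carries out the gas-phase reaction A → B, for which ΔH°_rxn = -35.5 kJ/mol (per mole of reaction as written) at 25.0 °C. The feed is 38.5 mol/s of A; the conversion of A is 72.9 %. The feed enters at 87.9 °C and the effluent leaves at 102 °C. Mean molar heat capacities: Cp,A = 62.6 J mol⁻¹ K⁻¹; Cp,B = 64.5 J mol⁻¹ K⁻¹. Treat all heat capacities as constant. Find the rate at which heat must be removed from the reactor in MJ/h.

Extent of reaction ξ = 0.729 × 38.5 = 28.066 mol/s
Reaction term: ξ·ΔH°_rxn = 28.066 × -35.5 = -996.36 kJ/s
Sensible, feed 87.9→25 °C: -151.6 kJ/s
Outlet flows (mol/s): A 10.434, B 28.066
Sensible, products 25→102 °C: 189.68 kJ/s
Q = ΔH = -958.27 kJ/s = -958.27 kW
Heat removed = 3449.8 MJ/h

Q_out = 3450 MJ/h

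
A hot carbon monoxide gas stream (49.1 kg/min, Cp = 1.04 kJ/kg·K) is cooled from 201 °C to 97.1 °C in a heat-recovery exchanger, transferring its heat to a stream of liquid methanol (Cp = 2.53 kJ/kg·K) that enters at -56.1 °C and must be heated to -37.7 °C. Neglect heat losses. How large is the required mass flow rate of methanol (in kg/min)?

ṁ_c = 114 kg/min

Heat released by hot stream: Q = 49.1 × 1.04 × (201 − 97.1) = 5305.5 kJ/min
Energy balance on cold side (adiabatic exchanger): Q = ṁ_c·Cp_c·(T_c,out − T_c,in)
ṁ_c = 5305.5 / [2.53 × (-37.7 − -56.1)] = 113.97 kg/min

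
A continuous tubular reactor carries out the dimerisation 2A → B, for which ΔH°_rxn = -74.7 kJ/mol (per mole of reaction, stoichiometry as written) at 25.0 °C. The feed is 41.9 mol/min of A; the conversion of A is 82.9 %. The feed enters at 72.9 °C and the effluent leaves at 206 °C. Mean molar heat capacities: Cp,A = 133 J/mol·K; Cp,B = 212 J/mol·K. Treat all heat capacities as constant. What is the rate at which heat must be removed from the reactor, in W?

Q_out = 12100 W

Extent of reaction ξ = 0.829 × 41.9 / 2 = 17.368 mol/min
Reaction term: ξ·ΔH°_rxn = 17.368 × -74.7 = -1297.4 kJ/min
Sensible, feed 72.9→25 °C: -266.93 kJ/min
Outlet flows (mol/min): A 7.1649, B 17.368
Sensible, products 25→206 °C: 838.91 kJ/min
Q = ΔH = -725.38 kJ/min = -12.09 kW
Heat removed = 12090 W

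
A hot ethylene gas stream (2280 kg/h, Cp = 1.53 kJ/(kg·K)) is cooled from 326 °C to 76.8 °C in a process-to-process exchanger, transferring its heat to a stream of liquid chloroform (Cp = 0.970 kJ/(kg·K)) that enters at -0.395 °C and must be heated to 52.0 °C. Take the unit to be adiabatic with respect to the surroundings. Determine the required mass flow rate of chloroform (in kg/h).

ṁ_c = 17100 kg/h

Heat released by hot stream: Q = 2280 × 1.53 × (326 − 76.8) = 869310 kJ/h
Energy balance on cold side (adiabatic exchanger): Q = ṁ_c·Cp_c·(T_c,out − T_c,in)
ṁ_c = 869310 / [0.970 × (52.0 − -0.395)] = 17105 kg/h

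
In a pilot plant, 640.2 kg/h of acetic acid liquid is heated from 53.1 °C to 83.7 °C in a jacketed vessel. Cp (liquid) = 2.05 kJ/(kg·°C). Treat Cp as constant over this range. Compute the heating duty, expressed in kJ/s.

Q = 11.2 kJ/s

Q = ṁ·Cp·ΔT = 640.2 × 2.05 × (83.7 − 53.1) = 40160 kJ/h
Converting: 40160 / 3600 s = 11.155 kW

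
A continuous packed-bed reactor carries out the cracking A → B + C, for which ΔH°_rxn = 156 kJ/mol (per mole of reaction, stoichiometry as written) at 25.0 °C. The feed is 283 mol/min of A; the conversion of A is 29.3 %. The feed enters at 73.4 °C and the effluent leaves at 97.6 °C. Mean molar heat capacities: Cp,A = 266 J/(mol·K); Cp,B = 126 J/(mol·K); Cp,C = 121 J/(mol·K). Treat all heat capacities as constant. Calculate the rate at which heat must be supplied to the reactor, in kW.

Extent of reaction ξ = 0.293 × 283 = 82.919 mol/min
Reaction term: ξ·ΔH°_rxn = 82.919 × 156 = 12935 kJ/min
Sensible, feed 73.4→25 °C: -3643.5 kJ/min
Outlet flows (mol/min): A 200.08, B 82.919, C 82.919
Sensible, products 25→97.6 °C: 5350.8 kJ/min
Q = ΔH = 14643 kJ/min = 244.05 kW
Heat supplied = 244.05 kW

Q_in = 244 kW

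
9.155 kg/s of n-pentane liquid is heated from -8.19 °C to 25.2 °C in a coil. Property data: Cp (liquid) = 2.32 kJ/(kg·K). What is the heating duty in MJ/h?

Q = 2550 MJ/h

Q = ṁ·Cp·ΔT = 9.155 × 2.32 × (25.2 − -8.19) = 709.19 kJ/s
Heating duty = 2553.1 MJ/h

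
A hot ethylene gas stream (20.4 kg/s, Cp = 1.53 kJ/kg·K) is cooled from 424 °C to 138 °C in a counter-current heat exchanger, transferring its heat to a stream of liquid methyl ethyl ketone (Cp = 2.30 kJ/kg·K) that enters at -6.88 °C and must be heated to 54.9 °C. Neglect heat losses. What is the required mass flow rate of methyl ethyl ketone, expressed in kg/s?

Heat released by hot stream: Q = 20.4 × 1.53 × (424 − 138) = 8926.6 kJ/s
Energy balance on cold side (adiabatic exchanger): Q = ṁ_c·Cp_c·(T_c,out − T_c,in)
ṁ_c = 8926.6 / [2.30 × (54.9 − -6.88)] = 62.822 kg/s

ṁ_c = 62.8 kg/s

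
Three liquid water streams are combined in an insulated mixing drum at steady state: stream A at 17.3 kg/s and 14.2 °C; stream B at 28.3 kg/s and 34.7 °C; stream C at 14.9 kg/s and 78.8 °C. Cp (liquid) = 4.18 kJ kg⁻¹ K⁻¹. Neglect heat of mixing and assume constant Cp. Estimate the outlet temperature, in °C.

Energy balance with Q = 0: Σ ṁᵢCp,ᵢ(T_out − Tᵢ) = 0
Σ ṁᵢCp,ᵢTᵢ = 17.3×4.18×14.2 + 28.3×4.18×34.7 + 14.9×4.18×78.8 = 10039
Σ ṁᵢCp,ᵢ = 17.3×4.18 + 28.3×4.18 + 14.9×4.18 = 252.89
T_out = 10039 / 252.89 = 39.699 °C

T_out = 39.7 °C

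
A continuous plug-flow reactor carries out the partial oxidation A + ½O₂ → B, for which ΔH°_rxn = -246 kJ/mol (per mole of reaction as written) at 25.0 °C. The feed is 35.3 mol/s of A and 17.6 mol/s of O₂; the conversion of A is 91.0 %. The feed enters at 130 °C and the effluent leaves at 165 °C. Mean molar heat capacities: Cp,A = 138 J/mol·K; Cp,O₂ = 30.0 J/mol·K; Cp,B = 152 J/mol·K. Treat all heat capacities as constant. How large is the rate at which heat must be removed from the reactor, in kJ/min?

Extent of reaction ξ = 0.910 × 35.3 = 32.123 mol/s
Reaction term: ξ·ΔH°_rxn = 32.123 × -246 = -7902.3 kJ/s
Sensible, feed 130→25 °C: -566.94 kJ/s
Outlet flows (mol/s): A 3.177, O₂ 1.5385, B 32.123
Sensible, products 25→165 °C: 751.42 kJ/s
Q = ΔH = -7717.8 kJ/s = -7717.8 kW
Heat removed = 463070 kJ/min

Q_out = 463000 kJ/min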